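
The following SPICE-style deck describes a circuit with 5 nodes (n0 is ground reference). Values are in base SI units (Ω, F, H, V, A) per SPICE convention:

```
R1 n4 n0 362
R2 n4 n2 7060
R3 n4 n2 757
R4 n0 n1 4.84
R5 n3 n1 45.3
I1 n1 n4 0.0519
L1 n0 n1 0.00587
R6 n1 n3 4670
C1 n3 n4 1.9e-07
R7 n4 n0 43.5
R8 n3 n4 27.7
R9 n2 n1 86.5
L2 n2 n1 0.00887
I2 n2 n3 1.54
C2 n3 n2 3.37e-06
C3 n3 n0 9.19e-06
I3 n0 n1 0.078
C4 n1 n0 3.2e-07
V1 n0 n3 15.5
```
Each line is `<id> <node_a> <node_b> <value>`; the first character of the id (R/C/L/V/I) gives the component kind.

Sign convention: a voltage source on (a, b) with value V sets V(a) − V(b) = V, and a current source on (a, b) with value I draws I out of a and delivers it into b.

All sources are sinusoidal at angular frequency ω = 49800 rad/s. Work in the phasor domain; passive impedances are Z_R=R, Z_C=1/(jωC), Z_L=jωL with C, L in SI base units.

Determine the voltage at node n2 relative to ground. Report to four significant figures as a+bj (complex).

MNA unknowns: 4 node voltages V₁..V_4 plus 1 source current (V1)
R1: Y=0.002762+0.000j on G[4,0]
R2: Y=0.0001416+0.000j on G[4,2]
R3: Y=0.001321+0.000j on G[4,2]
R4: Y=0.2066+0.000j on G[0,1]
R5: Y=0.02208+0.000j on G[3,1]
I1: z[1]−=0.0519, z[4]+=0.0519
L1: Y=0.000-0.003421j on G[0,1]
R6: Y=0.0002141+0.000j on G[1,3]
C1: Y=0.000+0.009462j on G[3,4]
R7: Y=0.02299+0.000j on G[4,0]
R8: Y=0.03610+0.000j on G[3,4]
R9: Y=0.01156+0.000j on G[2,1]
L2: Y=0.000-0.002264j on G[2,1]
I2: z[2]−=1.54, z[3]+=1.54
C2: Y=0.000+0.1678j on G[3,2]
C3: Y=0.000+0.4577j on G[3,0]
I3: z[0]−=0.078, z[1]+=0.078
C4: Y=0.000+0.01594j on G[1,0]
V1: row V0−V3=15.5, i_V1 at 0,3
solve → V1=-2.007+0.6345j, V2=-16.29+8.227j, V3=-15.50+0.000j, V4=-8.522-0.8528j
aux → i_V1=-0.7201-7.010j

-16.29+8.227j V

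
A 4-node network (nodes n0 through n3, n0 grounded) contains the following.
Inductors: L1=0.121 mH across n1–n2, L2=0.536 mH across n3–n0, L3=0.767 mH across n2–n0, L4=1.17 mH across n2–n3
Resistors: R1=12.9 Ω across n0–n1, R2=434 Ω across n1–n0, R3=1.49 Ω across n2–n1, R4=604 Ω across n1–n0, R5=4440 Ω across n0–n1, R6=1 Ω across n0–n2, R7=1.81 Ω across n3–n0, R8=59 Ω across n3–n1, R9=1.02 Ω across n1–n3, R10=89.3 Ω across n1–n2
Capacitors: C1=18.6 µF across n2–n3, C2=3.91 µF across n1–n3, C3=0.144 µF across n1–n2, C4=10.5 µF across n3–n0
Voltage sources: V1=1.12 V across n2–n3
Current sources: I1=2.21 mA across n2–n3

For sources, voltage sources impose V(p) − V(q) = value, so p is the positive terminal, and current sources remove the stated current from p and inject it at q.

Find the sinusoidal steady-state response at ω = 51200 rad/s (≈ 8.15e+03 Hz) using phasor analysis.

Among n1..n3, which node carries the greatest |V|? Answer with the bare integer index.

Apply KCL at each of the 3 non-ground nodes and solve the resulting linear system.
Node n1: branches {L1, R1, R2, R3, R4, C2, C3, R5, R8, R9, R10} → V_1 = -0.1860+0.09187j
Node n2: branches {L1, C1, R3, L3, C3, R6, L4, R10, V1, I1} → V_2 = 0.4732+0.2117j
Node n3: branches {L2, C1, C2, L4, R7, R8, R9, C4, V1, I1} → V_3 = -0.6468+0.2117j
Source currents: i(V1)=-0.9491-1.228j

3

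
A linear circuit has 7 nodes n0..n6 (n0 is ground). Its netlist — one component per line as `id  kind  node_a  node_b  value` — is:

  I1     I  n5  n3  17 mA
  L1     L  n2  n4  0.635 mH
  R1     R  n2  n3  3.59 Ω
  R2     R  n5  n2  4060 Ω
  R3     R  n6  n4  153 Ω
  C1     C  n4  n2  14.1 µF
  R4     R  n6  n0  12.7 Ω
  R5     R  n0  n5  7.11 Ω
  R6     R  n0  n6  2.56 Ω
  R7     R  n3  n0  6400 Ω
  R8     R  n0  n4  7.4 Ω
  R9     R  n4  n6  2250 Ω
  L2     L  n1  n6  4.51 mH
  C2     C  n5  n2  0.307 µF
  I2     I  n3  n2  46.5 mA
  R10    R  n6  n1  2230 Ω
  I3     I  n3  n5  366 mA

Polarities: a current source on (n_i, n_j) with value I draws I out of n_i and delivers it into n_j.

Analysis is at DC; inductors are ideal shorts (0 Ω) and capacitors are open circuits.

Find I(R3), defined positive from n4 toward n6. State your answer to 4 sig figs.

-0.01574 A

MNA unknowns: 6 node voltages V₁..V_6 plus 2 source currents (L1, L2)
I1: z[5]−=0.017, z[3]+=0.017
L1: row V2−V4=0, i_L1 at 2,4
R1: Y=0.2786 on G[2,3]
R2: Y=0.0002463 on G[5,2]
R3: Y=0.006536 on G[6,4]
C1: Y=0.000 on G[4,2]
R4: Y=0.07874 on G[6,0]
R5: Y=0.1406 on G[0,5]
R6: Y=0.3906 on G[0,6]
R7: Y=0.0001563 on G[3,0]
R8: Y=0.1351 on G[0,4]
R9: Y=0.0004444 on G[4,6]
L2: row V1−V6=0, i_L2 at 1,6
C2: Y=0.000 on G[5,2]
I2: z[3]−=0.0465, z[2]+=0.0465
R10: Y=0.0004484 on G[6,1]
I3: z[3]−=0.366, z[5]+=0.366
solve → V1=-0.03583, V2=-2.445, V3=-3.862, V4=-2.445, V5=2.473, V6=-0.03583
aux → i_L1=-0.3472, i_L2=0.000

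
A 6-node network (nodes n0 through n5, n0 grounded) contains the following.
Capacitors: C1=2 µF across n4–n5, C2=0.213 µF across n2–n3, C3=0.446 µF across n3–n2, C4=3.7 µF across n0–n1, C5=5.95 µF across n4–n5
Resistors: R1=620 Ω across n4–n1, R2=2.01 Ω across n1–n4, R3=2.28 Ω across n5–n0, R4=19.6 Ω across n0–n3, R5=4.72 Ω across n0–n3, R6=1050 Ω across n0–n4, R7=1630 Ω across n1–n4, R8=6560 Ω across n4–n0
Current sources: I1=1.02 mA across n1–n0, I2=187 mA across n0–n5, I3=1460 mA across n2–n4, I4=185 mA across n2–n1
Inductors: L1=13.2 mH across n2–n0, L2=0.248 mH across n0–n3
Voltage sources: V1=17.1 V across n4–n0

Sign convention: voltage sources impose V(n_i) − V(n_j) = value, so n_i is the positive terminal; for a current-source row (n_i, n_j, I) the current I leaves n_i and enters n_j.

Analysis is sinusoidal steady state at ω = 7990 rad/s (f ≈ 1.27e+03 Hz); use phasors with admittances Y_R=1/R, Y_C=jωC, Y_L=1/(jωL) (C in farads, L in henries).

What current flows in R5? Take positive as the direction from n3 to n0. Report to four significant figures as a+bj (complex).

0.3668+0.6875j A

MNA unknowns: 5 node voltages V₁..V_5 plus 1 source current (V1)
C1: Y=0.000+0.01598j on G[4,5]
C2: Y=0.000+0.001702j on G[2,3]
R1: Y=0.001613+0.000j on G[4,1]
R2: Y=0.4975+0.000j on G[1,4]
R3: Y=0.4386+0.000j on G[5,0]
I1: z[1]−=0.00102, z[0]+=0.00102
I2: z[0]−=0.187, z[5]+=0.187
C3: Y=0.000+0.003564j on G[3,2]
L1: Y=0.000-0.009482j on G[2,0]
C4: Y=0.000+0.02956j on G[0,1]
R4: Y=0.05102+0.000j on G[0,3]
R5: Y=0.2119+0.000j on G[0,3]
R6: Y=0.0009524+0.000j on G[0,4]
L2: Y=0.000-0.5047j on G[0,3]
I3: z[2]−=1.46, z[4]+=1.46
R7: Y=0.0006135+0.000j on G[1,4]
C5: Y=0.000+0.04754j on G[4,5]
I4: z[2]−=0.185, z[1]+=0.185
R8: Y=0.0001524+0.000j on G[4,0]
V1: row V4−V0=17.1, i_V1 at 4,0
solve → V1=17.41-1.030j, V2=-2.162-394.2j, V3=1.731+3.245j, V4=17.10+0.000j, V5=0.7689+2.365j
aux → i_V1=1.444-1.552j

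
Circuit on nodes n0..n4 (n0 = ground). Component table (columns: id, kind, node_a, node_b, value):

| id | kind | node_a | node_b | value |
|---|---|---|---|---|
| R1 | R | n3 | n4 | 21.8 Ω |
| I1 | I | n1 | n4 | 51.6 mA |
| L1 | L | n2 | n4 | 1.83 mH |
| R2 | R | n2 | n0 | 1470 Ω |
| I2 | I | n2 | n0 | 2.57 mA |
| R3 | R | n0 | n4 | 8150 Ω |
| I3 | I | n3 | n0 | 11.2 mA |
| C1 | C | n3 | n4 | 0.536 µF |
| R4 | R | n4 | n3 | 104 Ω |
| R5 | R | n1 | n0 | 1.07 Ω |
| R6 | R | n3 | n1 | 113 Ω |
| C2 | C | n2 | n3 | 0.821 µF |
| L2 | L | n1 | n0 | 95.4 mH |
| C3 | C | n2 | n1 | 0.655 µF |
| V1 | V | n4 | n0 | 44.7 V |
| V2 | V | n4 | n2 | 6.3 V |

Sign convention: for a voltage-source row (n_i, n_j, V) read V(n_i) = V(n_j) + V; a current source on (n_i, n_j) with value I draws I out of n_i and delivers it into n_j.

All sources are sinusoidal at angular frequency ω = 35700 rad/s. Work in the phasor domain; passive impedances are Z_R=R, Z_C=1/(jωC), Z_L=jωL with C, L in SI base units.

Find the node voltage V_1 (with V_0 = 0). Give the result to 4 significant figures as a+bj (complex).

0.3381+0.9554j V

Element admittances at ω=35700 rad/s:
  Y(R1) = 0.04587+0.000j S between n3,n4
  I1: injects 0.0516 A into n4 (from n1)
  Y(L1) = 0.000-0.01531j S between n2,n4
  Y(R2) = 0.0006803+0.000j S between n2,n0
  I2: injects 0.00257 A into n0 (from n2)
  Y(R3) = 0.0001227+0.000j S between n0,n4
  I3: injects 0.0112 A into n0 (from n3)
  Y(C1) = 0.000+0.01914j S between n3,n4
  Y(R4) = 0.009615+0.000j S between n4,n3
  Y(R5) = 0.9346+0.000j S between n1,n0
  Y(R6) = 0.008850+0.000j S between n3,n1
  Y(C2) = 0.000+0.02931j S between n2,n3
  Y(L2) = 0.000-0.0002936j S between n1,n0
  Y(C3) = 0.000+0.02338j S between n2,n1
  V1: constraint V(n4)−V(n0) = 44.7
  V2: constraint V(n4)−V(n2) = 6.3
Assemble and solve the 6×6 MNA system:
  V(n1)=0.3381+0.9554j  V(n2)=38.40+0.000j  V(n3)=39.38+1.268j  V(n4)=44.70+0.000j
  i(V1)=-0.3616-0.8928j  i(V2)=0.08820+0.9578j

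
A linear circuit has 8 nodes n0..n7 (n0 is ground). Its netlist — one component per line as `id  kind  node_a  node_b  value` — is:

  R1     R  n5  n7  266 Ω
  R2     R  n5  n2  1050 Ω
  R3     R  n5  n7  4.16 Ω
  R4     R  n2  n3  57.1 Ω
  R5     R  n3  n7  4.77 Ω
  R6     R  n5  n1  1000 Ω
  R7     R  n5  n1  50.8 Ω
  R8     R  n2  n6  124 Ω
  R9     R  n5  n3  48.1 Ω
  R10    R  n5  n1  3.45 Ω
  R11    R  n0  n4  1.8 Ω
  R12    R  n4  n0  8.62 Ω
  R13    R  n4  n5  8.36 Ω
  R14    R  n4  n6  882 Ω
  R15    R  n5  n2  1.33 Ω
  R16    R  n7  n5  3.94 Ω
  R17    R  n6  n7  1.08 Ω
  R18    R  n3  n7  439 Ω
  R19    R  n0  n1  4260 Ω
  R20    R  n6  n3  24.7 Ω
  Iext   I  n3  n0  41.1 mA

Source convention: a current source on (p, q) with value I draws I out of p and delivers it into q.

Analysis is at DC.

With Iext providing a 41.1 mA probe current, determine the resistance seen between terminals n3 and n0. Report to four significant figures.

R_eq = 14.58 Ω

Element admittances at DC:
  Y(R1) = 0.003759 S between n5,n7
  Y(R2) = 0.0009524 S between n5,n2
  Y(R3) = 0.2404 S between n5,n7
  Y(R4) = 0.01751 S between n2,n3
  Y(R5) = 0.2096 S between n3,n7
  Y(R6) = 0.001000 S between n5,n1
  Y(R7) = 0.01969 S between n5,n1
  Y(R8) = 0.008065 S between n2,n6
  Y(R9) = 0.02079 S between n5,n3
  Y(R10) = 0.2899 S between n5,n1
  Y(R11) = 0.5556 S between n0,n4
  Y(R12) = 0.1160 S between n4,n0
  Y(R13) = 0.1196 S between n4,n5
  Y(R14) = 0.001134 S between n4,n6
  Y(R15) = 0.7519 S between n5,n2
  Y(R16) = 0.2538 S between n7,n5
  Y(R17) = 0.9259 S between n6,n7
  Y(R18) = 0.002278 S between n3,n7
  Y(R19) = 0.0002347 S between n0,n1
  Y(R20) = 0.04049 S between n6,n3
  Iext: injects 0.0411 A into n0 (from n3)
Assemble and solve the 7×7 MNA system:
  V(n1)=-0.3997  V(n2)=-0.4052  V(n3)=-0.5991  V(n4)=-0.06106  V(n5)=-0.4000  V(n6)=-0.4700  V(n7)=-0.4654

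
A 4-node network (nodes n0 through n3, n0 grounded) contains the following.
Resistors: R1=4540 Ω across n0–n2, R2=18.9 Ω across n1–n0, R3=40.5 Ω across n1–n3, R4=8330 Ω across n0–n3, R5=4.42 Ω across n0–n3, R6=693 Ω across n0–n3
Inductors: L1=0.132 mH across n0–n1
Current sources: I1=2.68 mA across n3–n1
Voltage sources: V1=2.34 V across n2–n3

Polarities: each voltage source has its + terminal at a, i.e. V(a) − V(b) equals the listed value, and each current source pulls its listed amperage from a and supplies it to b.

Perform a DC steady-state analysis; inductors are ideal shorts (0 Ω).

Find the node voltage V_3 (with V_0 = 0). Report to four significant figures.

-0.01264 V

MNA unknowns: 3 node voltages V₁..V_3 plus 2 source currents (L1, V1)
R1: Y=0.0002203 on G[0,2]
L1: row V0−V1=0, i_L1 at 0,1
R2: Y=0.05291 on G[1,0]
R3: Y=0.02469 on G[1,3]
R4: Y=0.0001200 on G[0,3]
R5: Y=0.2262 on G[0,3]
R6: Y=0.001443 on G[0,3]
I1: z[3]−=0.00268, z[1]+=0.00268
V1: row V2−V3=2.34, i_V1 at 2,3
solve → V1=0.000, V2=2.327, V3=-0.01264
aux → i_L1=-0.002368, i_V1=-0.0005126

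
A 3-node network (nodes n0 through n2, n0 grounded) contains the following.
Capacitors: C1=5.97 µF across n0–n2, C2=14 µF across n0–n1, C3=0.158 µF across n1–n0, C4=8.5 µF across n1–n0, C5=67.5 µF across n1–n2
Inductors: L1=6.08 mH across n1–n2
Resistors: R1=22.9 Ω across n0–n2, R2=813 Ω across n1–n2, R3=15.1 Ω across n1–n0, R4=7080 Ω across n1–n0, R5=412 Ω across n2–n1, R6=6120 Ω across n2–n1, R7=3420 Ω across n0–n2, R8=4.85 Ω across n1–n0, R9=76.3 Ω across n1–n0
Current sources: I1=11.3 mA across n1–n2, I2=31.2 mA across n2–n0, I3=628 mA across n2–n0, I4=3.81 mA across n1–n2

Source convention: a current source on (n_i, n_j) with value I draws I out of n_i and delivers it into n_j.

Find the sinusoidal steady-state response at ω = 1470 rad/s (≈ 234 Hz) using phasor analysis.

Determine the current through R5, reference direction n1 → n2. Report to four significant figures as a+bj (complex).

MNA unknowns: 2 node voltages V₁..V_2
C1: Y=0.000+0.008776j on G[0,2]
C2: Y=0.000+0.02058j on G[0,1]
L1: Y=0.000-0.1119j on G[1,2]
R1: Y=0.04367+0.000j on G[0,2]
R2: Y=0.001230+0.000j on G[1,2]
C3: Y=0.000+0.0002323j on G[1,0]
C4: Y=0.000+0.01249j on G[1,0]
R3: Y=0.06623+0.000j on G[1,0]
I1: z[1]−=0.0113, z[2]+=0.0113
C5: Y=0.000+0.09923j on G[1,2]
R4: Y=0.0001412+0.000j on G[1,0]
I2: z[2]−=0.0312, z[0]+=0.0312
I3: z[2]−=0.628, z[0]+=0.628
R5: Y=0.002427+0.000j on G[2,1]
R6: Y=0.0001634+0.000j on G[2,1]
R7: Y=0.0002924+0.000j on G[0,2]
R8: Y=0.2062+0.000j on G[1,0]
R9: Y=0.01311+0.000j on G[1,0]
I4: z[1]−=0.00381, z[2]+=0.00381
solve → V1=-0.2281+0.5836j, V2=-13.26-0.9717j

0.03164+0.003775j A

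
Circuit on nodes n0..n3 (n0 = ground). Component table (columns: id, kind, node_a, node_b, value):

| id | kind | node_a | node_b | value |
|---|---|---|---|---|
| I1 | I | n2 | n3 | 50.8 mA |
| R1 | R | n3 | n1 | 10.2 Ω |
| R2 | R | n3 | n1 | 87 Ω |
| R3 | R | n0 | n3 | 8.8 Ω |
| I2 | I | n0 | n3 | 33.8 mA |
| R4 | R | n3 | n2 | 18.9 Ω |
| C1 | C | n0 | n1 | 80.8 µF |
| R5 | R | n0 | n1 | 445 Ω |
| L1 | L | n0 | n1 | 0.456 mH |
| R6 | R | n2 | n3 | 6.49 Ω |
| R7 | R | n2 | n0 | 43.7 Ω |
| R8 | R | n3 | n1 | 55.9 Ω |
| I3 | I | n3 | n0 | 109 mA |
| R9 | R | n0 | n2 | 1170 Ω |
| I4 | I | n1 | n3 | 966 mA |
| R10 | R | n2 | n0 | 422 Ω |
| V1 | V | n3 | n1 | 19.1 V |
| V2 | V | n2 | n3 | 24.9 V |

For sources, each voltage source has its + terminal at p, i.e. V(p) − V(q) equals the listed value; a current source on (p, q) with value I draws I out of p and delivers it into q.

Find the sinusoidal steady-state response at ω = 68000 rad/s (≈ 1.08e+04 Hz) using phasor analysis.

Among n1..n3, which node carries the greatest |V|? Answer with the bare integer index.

2

Apply KCL at each of the 3 non-ground nodes and solve the resulting linear system.
Node n1: branches {R1, R2, C1, R5, L1, R8, I4, V1} → V_1 = -0.01614+0.6210j
Node n2: branches {I1, R4, R6, R7, R9, R10, V2} → V_2 = 43.98+0.6210j
Node n3: branches {I1, R1, R2, R3, I2, R4, R6, R8, I3, I4, V1, V2} → V_3 = 19.08+0.6210j
Source currents: i(V1)=-4.860-0.08678j, i(V2)=-6.353-0.01621j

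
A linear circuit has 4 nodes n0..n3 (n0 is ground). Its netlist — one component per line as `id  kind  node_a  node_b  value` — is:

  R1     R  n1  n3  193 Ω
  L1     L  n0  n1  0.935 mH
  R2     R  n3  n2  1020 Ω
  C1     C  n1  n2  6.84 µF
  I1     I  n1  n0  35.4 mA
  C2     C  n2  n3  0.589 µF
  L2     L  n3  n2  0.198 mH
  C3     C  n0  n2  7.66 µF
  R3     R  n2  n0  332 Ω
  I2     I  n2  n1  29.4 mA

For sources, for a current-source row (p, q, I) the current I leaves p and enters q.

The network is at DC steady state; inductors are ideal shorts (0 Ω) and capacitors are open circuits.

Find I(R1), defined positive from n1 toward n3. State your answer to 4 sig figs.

0.01859 A

Apply KCL at each of the 3 non-ground nodes and solve the resulting linear system.
Node n1: branches {R1, L1, C1, I1, I2} → V_1 = 0.000
Node n2: branches {R2, C1, C2, L2, C3, R3, I2} → V_2 = -3.588
Node n3: branches {R1, R2, C2, L2} → V_3 = -3.588
Source currents: i(L1)=0.02459, i(L2)=0.01859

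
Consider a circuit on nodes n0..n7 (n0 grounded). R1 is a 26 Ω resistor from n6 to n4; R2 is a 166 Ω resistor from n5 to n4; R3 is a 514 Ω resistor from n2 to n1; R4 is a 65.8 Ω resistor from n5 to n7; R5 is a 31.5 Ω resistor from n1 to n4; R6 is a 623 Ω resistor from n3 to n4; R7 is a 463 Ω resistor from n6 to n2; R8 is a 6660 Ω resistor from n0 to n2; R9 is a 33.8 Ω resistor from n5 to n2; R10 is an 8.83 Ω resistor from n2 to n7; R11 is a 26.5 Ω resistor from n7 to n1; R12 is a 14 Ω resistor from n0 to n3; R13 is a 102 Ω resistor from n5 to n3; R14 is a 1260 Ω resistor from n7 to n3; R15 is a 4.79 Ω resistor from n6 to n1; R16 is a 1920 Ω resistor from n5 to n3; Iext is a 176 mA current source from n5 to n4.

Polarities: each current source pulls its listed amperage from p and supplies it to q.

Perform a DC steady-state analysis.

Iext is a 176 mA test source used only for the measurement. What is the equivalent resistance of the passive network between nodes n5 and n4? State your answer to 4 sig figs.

Apply KCL at each of the 7 non-ground nodes and solve the resulting linear system.
Node n1: branches {R3, R5, R11, R15} → V_1 = 4.611
Node n2: branches {R3, R7, R8, R9, R10} → V_2 = 1.295
Node n3: branches {R6, R12, R13, R14, R16} → V_3 = -0.002722
Node n4: branches {R1, R2, R5, R6, Iext} → V_4 = 6.457
Node n5: branches {R2, R4, R9, R13, R16, Iext} → V_5 = -1.165
Node n6: branches {R1, R7, R15} → V_6 = 4.867
Node n7: branches {R4, R10, R11, R14} → V_7 = 1.814

R_eq = 43.31 Ω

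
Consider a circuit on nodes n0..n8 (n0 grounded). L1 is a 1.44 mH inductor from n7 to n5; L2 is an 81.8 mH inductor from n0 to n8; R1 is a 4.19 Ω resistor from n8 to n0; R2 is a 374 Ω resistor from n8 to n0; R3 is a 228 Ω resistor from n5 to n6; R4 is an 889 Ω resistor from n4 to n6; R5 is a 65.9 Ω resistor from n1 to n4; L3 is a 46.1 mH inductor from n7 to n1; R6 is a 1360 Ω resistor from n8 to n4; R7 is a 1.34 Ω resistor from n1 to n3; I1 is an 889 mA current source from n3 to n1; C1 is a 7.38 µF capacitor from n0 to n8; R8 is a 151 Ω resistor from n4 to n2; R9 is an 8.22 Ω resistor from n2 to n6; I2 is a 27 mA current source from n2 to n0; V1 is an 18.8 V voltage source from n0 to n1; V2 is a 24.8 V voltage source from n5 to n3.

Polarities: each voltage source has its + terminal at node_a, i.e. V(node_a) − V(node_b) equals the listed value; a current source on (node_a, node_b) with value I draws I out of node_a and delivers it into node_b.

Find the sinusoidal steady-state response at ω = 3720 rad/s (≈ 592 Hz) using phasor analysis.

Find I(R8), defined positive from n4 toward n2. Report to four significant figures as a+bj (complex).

-0.03227-0.0003533j A

MNA unknowns: 8 node voltages V₁..V_8 plus 2 source currents (V1, V2)
L1: Y=0.000-0.1867j on G[7,5]
L2: Y=0.000-0.003286j on G[0,8]
R1: Y=0.2387+0.000j on G[8,0]
R2: Y=0.002674+0.000j on G[8,0]
R3: Y=0.004386+0.000j on G[5,6]
R4: Y=0.001125+0.000j on G[4,6]
R5: Y=0.01517+0.000j on G[1,4]
L3: Y=0.000-0.005831j on G[7,1]
R6: Y=0.0007353+0.000j on G[8,4]
R7: Y=0.7463+0.000j on G[1,3]
I1: z[3]−=0.889, z[1]+=0.889
C1: Y=0.000+0.02745j on G[0,8]
R8: Y=0.006623+0.000j on G[4,2]
R9: Y=0.1217+0.000j on G[2,6]
I2: z[2]−=0.027, z[0]+=0.027
V1: row V0−V1=18.8, i_V1 at 0,1
V2: row V5−V3=24.8, i_V2 at 5,3
solve → V1=-18.80+0.000j, V2=-10.65+0.07976j, V3=-20.08+0.1777j, V4=-15.53+0.02641j, V5=4.720+0.1777j, V6=-10.17+0.08266j, V7=4.007+0.1723j, V8=-0.04669+0.004741j
aux → i_V1=0.01562+1.593e-05j, i_V2=-0.06630+0.1326j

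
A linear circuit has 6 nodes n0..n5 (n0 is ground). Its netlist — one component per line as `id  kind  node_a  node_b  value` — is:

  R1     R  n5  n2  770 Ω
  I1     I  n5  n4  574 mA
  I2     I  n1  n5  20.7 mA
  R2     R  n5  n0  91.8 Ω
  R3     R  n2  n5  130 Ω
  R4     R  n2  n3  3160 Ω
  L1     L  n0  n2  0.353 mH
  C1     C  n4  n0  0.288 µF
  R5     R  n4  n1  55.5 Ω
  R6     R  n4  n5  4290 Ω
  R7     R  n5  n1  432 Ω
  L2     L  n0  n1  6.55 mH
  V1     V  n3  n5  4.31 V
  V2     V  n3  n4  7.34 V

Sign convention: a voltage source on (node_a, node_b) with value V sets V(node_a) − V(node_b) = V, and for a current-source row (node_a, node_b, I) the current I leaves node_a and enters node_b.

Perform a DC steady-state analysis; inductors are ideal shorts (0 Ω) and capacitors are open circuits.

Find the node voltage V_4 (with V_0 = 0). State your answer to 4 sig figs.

-1.206 V

MNA unknowns: 5 node voltages V₁..V_5 plus 4 source currents (L1, L2, V1, V2)
R1: Y=0.001299 on G[5,2]
I1: z[5]−=0.574, z[4]+=0.574
I2: z[1]−=0.0207, z[5]+=0.0207
R2: Y=0.01089 on G[5,0]
R3: Y=0.007692 on G[2,5]
R4: Y=0.0003165 on G[2,3]
L1: row V0−V2=0, i_L1 at 0,2
C1: Y=0.000 on G[4,0]
R5: Y=0.01802 on G[4,1]
R6: Y=0.0002331 on G[4,5]
R7: Y=0.002315 on G[5,1]
L2: row V0−V1=0, i_L2 at 0,1
V1: row V3−V5=4.31, i_V1 at 3,5
V2: row V3−V4=7.34, i_V2 at 3,4
solve → V1=0.000, V2=0.000, V3=6.134, V4=-1.206, V5=1.824
aux → i_L1=-0.01834, i_L2=0.03821, i_V1=0.5945, i_V2=-0.5964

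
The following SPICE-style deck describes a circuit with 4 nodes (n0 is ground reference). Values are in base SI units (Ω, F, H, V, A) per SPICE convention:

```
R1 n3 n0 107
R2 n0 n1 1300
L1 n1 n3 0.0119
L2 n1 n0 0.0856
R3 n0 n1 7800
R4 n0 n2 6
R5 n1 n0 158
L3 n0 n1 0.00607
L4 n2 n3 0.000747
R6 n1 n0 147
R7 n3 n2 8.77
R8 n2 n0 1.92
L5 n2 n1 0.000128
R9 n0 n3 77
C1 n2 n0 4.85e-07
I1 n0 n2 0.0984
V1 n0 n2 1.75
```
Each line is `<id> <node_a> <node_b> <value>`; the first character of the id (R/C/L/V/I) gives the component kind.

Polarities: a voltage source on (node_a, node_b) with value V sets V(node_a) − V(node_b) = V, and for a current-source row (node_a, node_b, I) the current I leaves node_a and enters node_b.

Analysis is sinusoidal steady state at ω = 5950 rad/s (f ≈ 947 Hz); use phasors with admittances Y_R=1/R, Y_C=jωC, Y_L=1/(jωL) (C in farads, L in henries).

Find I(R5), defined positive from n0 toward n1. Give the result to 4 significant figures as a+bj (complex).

MNA unknowns: 3 node voltages V₁..V_3 plus 1 source current (V1)
R1: Y=0.009346+0.000j on G[3,0]
R2: Y=0.0007692+0.000j on G[0,1]
L1: Y=0.000-0.01412j on G[1,3]
L2: Y=0.000-0.001963j on G[1,0]
R3: Y=0.0001282+0.000j on G[0,1]
R4: Y=0.1667+0.000j on G[0,2]
R5: Y=0.006329+0.000j on G[1,0]
L3: Y=0.000-0.02769j on G[0,1]
L4: Y=0.000-0.2250j on G[2,3]
R6: Y=0.006803+0.000j on G[1,0]
R7: Y=0.1140+0.000j on G[3,2]
R8: Y=0.5208+0.000j on G[2,0]
L5: Y=0.000-1.313j on G[2,1]
R9: Y=0.01299+0.000j on G[0,3]
C1: Y=0.000+0.002886j on G[2,0]
I1: z[0]−=0.0984, z[2]+=0.0984
V1: row V0−V2=1.75, i_V1 at 0,2
solve → V1=-1.711+0.01897j, V2=-1.750+0.000j, V3=-1.677+0.1232j
aux → i_V1=-1.362+0.04870j

0.01083-0.0001201j A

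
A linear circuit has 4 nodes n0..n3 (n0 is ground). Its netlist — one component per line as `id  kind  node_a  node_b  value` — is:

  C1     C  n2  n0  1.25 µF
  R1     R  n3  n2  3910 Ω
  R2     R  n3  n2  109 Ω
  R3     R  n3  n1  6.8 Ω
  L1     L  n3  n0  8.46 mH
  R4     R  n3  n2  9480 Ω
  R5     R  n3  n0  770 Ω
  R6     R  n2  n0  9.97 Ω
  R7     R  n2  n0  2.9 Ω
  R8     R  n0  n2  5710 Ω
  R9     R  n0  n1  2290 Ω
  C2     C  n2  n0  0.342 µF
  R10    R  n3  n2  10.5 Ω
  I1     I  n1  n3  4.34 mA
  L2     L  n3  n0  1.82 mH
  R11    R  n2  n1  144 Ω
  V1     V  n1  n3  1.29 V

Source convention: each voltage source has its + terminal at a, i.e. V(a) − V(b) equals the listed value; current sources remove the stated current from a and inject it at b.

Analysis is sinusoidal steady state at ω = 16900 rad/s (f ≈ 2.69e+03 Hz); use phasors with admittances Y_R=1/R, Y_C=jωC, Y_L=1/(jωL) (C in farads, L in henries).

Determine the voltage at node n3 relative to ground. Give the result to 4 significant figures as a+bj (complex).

Apply KCL at each of the 3 non-ground nodes and solve the resulting linear system.
Node n1: branches {R3, R9, I1, R11, V1} → V_1 = 1.218-0.03119j
Node n2: branches {C1, R1, R2, R4, R6, R7, R8, C2, R10, R11} → V_2 = 0.001399-0.006323j
Node n3: branches {R1, R2, R3, L1, R4, R5, R10, I1, L2, V1} → V_3 = -0.07169-0.03119j
Source currents: i(V1)=-0.2030+0.0001863j

-0.07169-0.03119j V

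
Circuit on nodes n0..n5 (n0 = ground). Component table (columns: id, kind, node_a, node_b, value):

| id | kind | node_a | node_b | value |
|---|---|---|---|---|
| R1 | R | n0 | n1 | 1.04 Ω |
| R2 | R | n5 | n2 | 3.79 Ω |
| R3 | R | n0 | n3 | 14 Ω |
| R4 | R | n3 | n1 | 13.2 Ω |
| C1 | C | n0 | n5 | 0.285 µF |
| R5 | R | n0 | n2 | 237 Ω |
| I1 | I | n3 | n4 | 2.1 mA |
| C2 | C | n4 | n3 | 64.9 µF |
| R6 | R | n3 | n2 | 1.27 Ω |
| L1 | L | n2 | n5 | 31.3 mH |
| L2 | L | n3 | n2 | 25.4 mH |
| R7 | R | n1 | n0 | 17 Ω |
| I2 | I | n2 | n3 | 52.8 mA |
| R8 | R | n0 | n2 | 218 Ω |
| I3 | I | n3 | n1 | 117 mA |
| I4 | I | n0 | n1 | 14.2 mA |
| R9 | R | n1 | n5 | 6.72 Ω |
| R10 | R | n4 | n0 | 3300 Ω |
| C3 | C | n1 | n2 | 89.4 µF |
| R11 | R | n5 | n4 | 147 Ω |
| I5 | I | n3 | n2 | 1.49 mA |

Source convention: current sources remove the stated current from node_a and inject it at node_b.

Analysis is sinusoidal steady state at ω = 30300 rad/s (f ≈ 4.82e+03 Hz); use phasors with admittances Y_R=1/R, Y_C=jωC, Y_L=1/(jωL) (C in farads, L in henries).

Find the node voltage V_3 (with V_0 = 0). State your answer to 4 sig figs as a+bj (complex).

Element admittances at ω=30300 rad/s:
  Y(R1) = 0.9615+0.000j S between n0,n1
  Y(R2) = 0.2639+0.000j S between n5,n2
  Y(R3) = 0.07143+0.000j S between n0,n3
  Y(R4) = 0.07576+0.000j S between n3,n1
  Y(C1) = 0.000+0.008636j S between n0,n5
  Y(R5) = 0.004219+0.000j S between n0,n2
  I1: injects 0.0021 A into n4 (from n3)
  Y(C2) = 0.000+1.966j S between n4,n3
  Y(R6) = 0.7874+0.000j S between n3,n2
  Y(L1) = 0.000-0.001054j S between n2,n5
  Y(L2) = 0.000-0.001299j S between n3,n2
  Y(R7) = 0.05882+0.000j S between n1,n0
  I2: injects 0.0528 A into n3 (from n2)
  Y(R8) = 0.004587+0.000j S between n0,n2
  I3: injects 0.117 A into n1 (from n3)
  I4: injects 0.0142 A into n1 (from n0)
  Y(R9) = 0.1488+0.000j S between n1,n5
  Y(R10) = 0.0003030+0.000j S between n4,n0
  Y(C3) = 0.000+2.709j S between n1,n2
  Y(R11) = 0.006803+0.000j S between n5,n4
  I5: injects 0.00149 A into n2 (from n3)
Assemble and solve the 5×5 MNA system:
  V(n1)=0.01791-0.002603j  V(n2)=0.01463+0.03686j  V(n3)=-0.05597+0.03069j  V(n4)=-0.05600+0.02937j  V(n5)=0.01515+0.02243j

-0.05597+0.03069j V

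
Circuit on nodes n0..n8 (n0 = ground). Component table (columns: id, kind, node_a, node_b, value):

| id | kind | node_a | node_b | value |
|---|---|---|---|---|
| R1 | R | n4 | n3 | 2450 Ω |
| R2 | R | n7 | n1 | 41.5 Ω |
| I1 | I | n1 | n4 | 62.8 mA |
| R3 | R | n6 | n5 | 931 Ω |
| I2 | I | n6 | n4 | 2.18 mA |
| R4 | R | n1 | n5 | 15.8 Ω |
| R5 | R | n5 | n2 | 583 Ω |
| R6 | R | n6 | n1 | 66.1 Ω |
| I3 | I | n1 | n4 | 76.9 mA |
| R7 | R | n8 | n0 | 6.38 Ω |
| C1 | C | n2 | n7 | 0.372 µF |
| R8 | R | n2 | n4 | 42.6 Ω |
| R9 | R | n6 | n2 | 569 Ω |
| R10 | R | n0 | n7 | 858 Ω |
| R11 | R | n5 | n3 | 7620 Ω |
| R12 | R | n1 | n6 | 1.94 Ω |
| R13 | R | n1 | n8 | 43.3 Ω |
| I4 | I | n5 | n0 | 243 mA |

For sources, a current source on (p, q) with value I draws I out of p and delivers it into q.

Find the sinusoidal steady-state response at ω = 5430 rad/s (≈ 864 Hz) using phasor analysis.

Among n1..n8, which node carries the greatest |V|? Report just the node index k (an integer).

MNA unknowns: 8 node voltages V₁..V_8
R1: Y=0.0004082+0.000j on G[4,3]
R2: Y=0.02410+0.000j on G[7,1]
I1: z[1]−=0.0628, z[4]+=0.0628
R3: Y=0.001074+0.000j on G[6,5]
I2: z[6]−=0.00218, z[4]+=0.00218
R4: Y=0.06329+0.000j on G[1,5]
R5: Y=0.001715+0.000j on G[5,2]
R6: Y=0.01513+0.000j on G[6,1]
I3: z[1]−=0.0769, z[4]+=0.0769
R7: Y=0.1567+0.000j on G[8,0]
C1: Y=0.000+0.002020j on G[2,7]
R8: Y=0.02347+0.000j on G[2,4]
R9: Y=0.001757+0.000j on G[6,2]
R10: Y=0.001166+0.000j on G[0,7]
R11: Y=0.0001312+0.000j on G[5,3]
R12: Y=0.5155+0.000j on G[1,6]
R13: Y=0.02309+0.000j on G[1,8]
I4: z[5]−=0.243, z[0]+=0.243
solve → V1=-11.52-0.1160j, V2=16.83-15.30j, V3=13.69-11.66j, V4=22.72-15.24j, V5=-14.40-0.5331j, V6=-11.43-0.1668j, V7=-9.601+2.003j, V8=-1.479-0.01489j

4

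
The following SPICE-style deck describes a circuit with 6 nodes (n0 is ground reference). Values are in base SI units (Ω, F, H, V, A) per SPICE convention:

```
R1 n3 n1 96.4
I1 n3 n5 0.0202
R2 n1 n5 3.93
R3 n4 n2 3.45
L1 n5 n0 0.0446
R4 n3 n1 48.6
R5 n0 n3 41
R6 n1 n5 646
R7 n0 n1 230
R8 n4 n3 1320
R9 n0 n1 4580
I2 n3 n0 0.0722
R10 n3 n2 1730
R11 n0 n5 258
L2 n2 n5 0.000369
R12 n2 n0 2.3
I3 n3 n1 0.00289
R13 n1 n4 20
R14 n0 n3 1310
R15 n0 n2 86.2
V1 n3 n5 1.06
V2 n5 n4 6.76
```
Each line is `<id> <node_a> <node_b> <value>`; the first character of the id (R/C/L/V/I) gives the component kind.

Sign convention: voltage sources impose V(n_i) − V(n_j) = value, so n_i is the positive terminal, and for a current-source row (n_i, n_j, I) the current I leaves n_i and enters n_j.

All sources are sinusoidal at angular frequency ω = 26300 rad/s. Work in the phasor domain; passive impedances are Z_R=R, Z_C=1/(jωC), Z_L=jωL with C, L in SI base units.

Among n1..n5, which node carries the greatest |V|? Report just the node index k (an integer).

MNA unknowns: 5 node voltages V₁..V_5 plus 2 source currents (V1, V2)
R1: Y=0.01037+0.000j on G[3,1]
I1: z[3]−=0.0202, z[5]+=0.0202
R2: Y=0.2545+0.000j on G[1,5]
R3: Y=0.2899+0.000j on G[4,2]
L1: Y=0.000-0.0008525j on G[5,0]
R4: Y=0.02058+0.000j on G[3,1]
R5: Y=0.02439+0.000j on G[0,3]
R6: Y=0.001548+0.000j on G[1,5]
R7: Y=0.004348+0.000j on G[0,1]
R8: Y=0.0007576+0.000j on G[4,3]
R9: Y=0.0002183+0.000j on G[0,1]
I2: z[3]−=0.0722, z[0]+=0.0722
R10: Y=0.0005780+0.000j on G[3,2]
R11: Y=0.003876+0.000j on G[0,5]
L2: Y=0.000-0.1030j on G[2,5]
R12: Y=0.4348+0.000j on G[2,0]
I3: z[3]−=0.00289, z[1]+=0.00289
R13: Y=0.05000+0.000j on G[1,4]
R14: Y=0.0007634+0.000j on G[0,3]
R15: Y=0.01160+0.000j on G[0,2]
V1: row V3−V5=1.06, i_V1 at 3,5
V2: row V5−V4=6.76, i_V2 at 5,4
solve → V1=3.751+1.568j, V2=-0.5685-0.1104j, V3=5.759+1.589j, V4=-2.061+1.589j, V5=4.699+1.589j
aux → i_V1=-0.3119-0.04161j, i_V2=-0.7290+0.4936j

3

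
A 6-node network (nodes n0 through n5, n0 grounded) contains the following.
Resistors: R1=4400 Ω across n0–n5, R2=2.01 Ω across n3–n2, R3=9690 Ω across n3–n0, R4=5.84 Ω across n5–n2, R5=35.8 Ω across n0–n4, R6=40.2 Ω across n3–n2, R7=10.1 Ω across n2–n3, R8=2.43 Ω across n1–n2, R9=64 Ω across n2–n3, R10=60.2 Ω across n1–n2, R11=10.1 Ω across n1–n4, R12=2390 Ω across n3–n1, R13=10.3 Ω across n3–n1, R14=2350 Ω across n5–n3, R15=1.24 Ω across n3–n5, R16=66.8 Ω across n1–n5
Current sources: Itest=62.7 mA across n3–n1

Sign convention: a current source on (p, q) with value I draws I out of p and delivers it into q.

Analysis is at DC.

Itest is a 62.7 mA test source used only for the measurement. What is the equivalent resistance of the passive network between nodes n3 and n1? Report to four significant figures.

R_eq = 2.584 Ω

Element admittances at DC:
  Y(R1) = 0.0002273 S between n0,n5
  Y(R2) = 0.4975 S between n3,n2
  Y(R3) = 0.0001032 S between n3,n0
  Y(R4) = 0.1712 S between n5,n2
  Y(R5) = 0.02793 S between n0,n4
  Y(R6) = 0.02488 S between n3,n2
  Y(R7) = 0.09901 S between n2,n3
  Y(R8) = 0.4115 S between n1,n2
  Y(R9) = 0.01562 S between n2,n3
  Y(R10) = 0.01661 S between n1,n2
  Y(R11) = 0.09901 S between n1,n4
  Y(R12) = 0.0004184 S between n3,n1
  Y(R13) = 0.09709 S between n3,n1
  Y(R14) = 0.0004255 S between n5,n3
  Y(R15) = 0.8065 S between n3,n5
  Y(R16) = 0.01497 S between n1,n5
  Itest: injects 0.0627 A into n1 (from n3)
Assemble and solve the 5×5 MNA system:
  V(n1)=0.002293  V(n2)=-0.1019  V(n3)=-0.1597  V(n4)=0.001789  V(n5)=-0.1473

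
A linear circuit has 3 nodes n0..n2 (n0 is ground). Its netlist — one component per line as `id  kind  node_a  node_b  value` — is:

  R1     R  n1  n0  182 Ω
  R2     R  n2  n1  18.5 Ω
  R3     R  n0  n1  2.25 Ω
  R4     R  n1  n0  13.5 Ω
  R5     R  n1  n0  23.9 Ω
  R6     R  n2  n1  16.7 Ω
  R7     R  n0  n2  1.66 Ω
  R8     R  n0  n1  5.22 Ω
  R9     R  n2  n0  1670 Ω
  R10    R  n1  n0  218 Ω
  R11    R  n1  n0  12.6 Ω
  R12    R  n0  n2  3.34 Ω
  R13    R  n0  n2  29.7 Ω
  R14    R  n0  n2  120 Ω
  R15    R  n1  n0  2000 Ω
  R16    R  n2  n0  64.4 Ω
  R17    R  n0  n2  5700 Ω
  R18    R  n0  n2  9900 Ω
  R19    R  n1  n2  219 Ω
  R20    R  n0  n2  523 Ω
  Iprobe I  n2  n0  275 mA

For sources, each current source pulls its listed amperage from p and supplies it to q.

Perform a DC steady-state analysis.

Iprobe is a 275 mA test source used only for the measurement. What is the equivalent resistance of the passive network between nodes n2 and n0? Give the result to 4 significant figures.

Element admittances at DC:
  Y(R1) = 0.005495 S between n1,n0
  Y(R2) = 0.05405 S between n2,n1
  Y(R3) = 0.4444 S between n0,n1
  Y(R4) = 0.07407 S between n1,n0
  Y(R5) = 0.04184 S between n1,n0
  Y(R6) = 0.05988 S between n2,n1
  Y(R7) = 0.6024 S between n0,n2
  Y(R8) = 0.1916 S between n0,n1
  Y(R9) = 0.0005988 S between n2,n0
  Y(R10) = 0.004587 S between n1,n0
  Y(R11) = 0.07937 S between n1,n0
  Y(R12) = 0.2994 S between n0,n2
  Y(R13) = 0.03367 S between n0,n2
  Y(R14) = 0.008333 S between n0,n2
  Y(R15) = 0.0005000 S between n1,n0
  Y(R16) = 0.01553 S between n2,n0
  Y(R17) = 0.0001754 S between n0,n2
  Y(R18) = 0.0001010 S between n0,n2
  Y(R19) = 0.004566 S between n1,n2
  Y(R20) = 0.001912 S between n0,n2
  Iprobe: injects 0.275 A into n0 (from n2)
Assemble and solve the 2×2 MNA system:
  V(n1)=-0.03183  V(n2)=-0.2580

R_eq = 0.9381 Ω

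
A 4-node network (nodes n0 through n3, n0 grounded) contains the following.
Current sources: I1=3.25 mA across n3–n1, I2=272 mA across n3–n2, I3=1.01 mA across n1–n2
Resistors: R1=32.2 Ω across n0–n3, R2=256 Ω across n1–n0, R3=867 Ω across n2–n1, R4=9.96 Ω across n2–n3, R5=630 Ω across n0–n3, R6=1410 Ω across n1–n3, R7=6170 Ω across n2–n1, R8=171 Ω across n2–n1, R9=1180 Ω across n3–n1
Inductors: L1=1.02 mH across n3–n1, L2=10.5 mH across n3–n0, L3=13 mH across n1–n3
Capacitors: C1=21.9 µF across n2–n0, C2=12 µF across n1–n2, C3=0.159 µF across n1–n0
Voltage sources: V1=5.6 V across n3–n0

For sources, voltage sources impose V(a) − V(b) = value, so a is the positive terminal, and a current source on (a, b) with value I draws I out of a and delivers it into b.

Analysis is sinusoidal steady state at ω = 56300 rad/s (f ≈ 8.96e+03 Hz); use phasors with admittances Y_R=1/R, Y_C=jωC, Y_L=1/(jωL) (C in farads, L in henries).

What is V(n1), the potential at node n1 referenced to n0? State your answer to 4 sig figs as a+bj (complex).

Apply KCL at each of the 3 non-ground nodes and solve the resulting linear system.
Node n1: branches {I1, R2, L1, I3, R3, R6, R7, R8, C2, L3, C3, R9} → V_1 = -0.1790-0.7249j
Node n2: branches {I2, C1, I3, R3, R4, R7, R8, C2} → V_2 = -0.02691-0.6951j
Node n3: branches {I1, R1, L1, I2, R4, R5, R6, L2, L3, R9, V1} → V_3 = 5.600+0.000j
Source currents: i(V1)=-1.046+0.04709j

-0.1790-0.7249j V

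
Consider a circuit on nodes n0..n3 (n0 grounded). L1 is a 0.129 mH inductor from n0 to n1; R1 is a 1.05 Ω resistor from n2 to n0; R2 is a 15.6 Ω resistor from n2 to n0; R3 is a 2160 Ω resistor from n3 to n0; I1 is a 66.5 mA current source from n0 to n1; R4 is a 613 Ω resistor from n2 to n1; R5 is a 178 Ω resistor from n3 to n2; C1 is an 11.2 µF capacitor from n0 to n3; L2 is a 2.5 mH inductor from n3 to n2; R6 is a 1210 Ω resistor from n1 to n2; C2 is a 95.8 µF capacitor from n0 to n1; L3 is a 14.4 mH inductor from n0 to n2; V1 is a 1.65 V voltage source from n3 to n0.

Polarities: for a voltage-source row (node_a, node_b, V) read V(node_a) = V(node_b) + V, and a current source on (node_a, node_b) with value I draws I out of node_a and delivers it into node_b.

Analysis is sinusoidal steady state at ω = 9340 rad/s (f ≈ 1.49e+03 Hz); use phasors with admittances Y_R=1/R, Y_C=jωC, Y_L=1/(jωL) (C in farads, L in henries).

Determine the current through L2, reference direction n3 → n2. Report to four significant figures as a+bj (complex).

MNA unknowns: 3 node voltages V₁..V_3 plus 1 source current (V1)
L1: Y=0.000-0.8300j on G[0,1]
R1: Y=0.9524+0.000j on G[2,0]
R2: Y=0.06410+0.000j on G[2,0]
R3: Y=0.0004630+0.000j on G[3,0]
I1: z[0]−=0.0665, z[1]+=0.0665
R4: Y=0.001631+0.000j on G[2,1]
R5: Y=0.005618+0.000j on G[3,2]
C1: Y=0.000+0.1046j on G[0,3]
L2: Y=0.000-0.04283j on G[3,2]
R6: Y=0.0008264+0.000j on G[1,2]
C2: Y=0.000+0.8948j on G[0,1]
L3: Y=0.000-0.007435j on G[0,2]
V1: row V3−V0=1.65, i_V1 at 3,0
solve → V1=0.03620-1.025j, V2=0.01261-0.07081j, V3=1.650+0.000j
aux → i_V1=-0.01300-0.1029j

0.003033-0.07012j A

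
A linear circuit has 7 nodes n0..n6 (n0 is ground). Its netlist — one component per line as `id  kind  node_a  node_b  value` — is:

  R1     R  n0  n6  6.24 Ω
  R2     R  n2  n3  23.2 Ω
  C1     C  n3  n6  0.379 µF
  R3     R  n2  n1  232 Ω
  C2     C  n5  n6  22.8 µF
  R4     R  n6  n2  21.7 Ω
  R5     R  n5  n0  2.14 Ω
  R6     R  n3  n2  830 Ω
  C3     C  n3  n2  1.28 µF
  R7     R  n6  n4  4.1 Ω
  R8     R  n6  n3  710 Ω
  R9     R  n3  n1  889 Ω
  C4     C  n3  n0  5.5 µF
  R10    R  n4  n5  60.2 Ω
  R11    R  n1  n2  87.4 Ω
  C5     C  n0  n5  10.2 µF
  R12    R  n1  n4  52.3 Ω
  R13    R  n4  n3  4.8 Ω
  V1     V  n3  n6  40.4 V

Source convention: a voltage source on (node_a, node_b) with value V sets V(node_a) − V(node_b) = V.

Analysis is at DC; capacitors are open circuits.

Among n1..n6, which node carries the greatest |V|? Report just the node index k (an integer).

Element admittances at DC:
  Y(R1) = 0.1603 S between n0,n6
  Y(R2) = 0.04310 S between n2,n3
  Y(C1) = 0.000 S between n3,n6
  Y(R3) = 0.004310 S between n2,n1
  Y(C2) = 0.000 S between n5,n6
  Y(R4) = 0.04608 S between n6,n2
  Y(R5) = 0.4673 S between n5,n0
  Y(R6) = 0.001205 S between n3,n2
  Y(C3) = 0.000 S between n3,n2
  Y(R7) = 0.2439 S between n6,n4
  Y(R8) = 0.001408 S between n6,n3
  Y(R9) = 0.001125 S between n3,n1
  Y(C4) = 0.000 S between n3,n0
  Y(R10) = 0.01661 S between n4,n5
  Y(R11) = 0.01144 S between n1,n2
  Y(C5) = 0.000 S between n0,n5
  Y(R12) = 0.01912 S between n1,n4
  Y(R13) = 0.2083 S between n4,n3
  V1: constraint V(n3)−V(n6) = 40.4
Assemble and solve the 7×7 MNA system:
  V(n1)=17.87  V(n2)=18.12  V(n3)=38.75  V(n4)=16.44  V(n5)=0.5644  V(n6)=-1.646
  i(V1)=-5.643

3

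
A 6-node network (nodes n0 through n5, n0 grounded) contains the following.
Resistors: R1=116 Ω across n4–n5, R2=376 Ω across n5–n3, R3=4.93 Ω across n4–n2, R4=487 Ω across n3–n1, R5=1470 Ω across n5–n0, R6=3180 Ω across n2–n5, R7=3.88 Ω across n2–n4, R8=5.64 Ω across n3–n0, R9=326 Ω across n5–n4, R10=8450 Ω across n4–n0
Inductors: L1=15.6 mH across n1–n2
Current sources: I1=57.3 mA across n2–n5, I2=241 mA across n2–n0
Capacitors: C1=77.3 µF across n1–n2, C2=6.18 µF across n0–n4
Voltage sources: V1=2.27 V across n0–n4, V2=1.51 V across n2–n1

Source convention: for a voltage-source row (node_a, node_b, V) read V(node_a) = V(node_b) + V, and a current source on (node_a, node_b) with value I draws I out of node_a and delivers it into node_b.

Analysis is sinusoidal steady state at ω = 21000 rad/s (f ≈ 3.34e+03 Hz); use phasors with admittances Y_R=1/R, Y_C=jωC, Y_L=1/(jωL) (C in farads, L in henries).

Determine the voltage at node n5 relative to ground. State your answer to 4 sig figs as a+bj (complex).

Element admittances at ω=21000 rad/s:
  Y(R1) = 0.008621+0.000j S between n4,n5
  Y(R2) = 0.002660+0.000j S between n5,n3
  Y(L1) = 0.000-0.003053j S between n1,n2
  Y(R3) = 0.2028+0.000j S between n4,n2
  Y(R4) = 0.002053+0.000j S between n3,n1
  Y(R5) = 0.0006803+0.000j S between n5,n0
  Y(R6) = 0.0003145+0.000j S between n2,n5
  I1: injects 0.0573 A into n5 (from n2)
  Y(C1) = 0.000+1.623j S between n1,n2
  I2: injects 0.241 A into n0 (from n2)
  Y(R7) = 0.2577+0.000j S between n2,n4
  Y(R8) = 0.1773+0.000j S between n3,n0
  Y(R9) = 0.003067+0.000j S between n5,n4
  Y(C2) = 0.000+0.1298j S between n0,n4
  Y(R10) = 0.0001183+0.000j S between n4,n0
  V1: constraint V(n0)−V(n4) = 2.27
  V2: constraint V(n2)−V(n1) = 1.51
Assemble and solve the 7×7 MNA system:
  V(n1)=-4.405+0.000j  V(n2)=-2.895+0.000j  V(n3)=-0.02131+0.000j  V(n4)=-2.270+0.000j  V(n5)=1.942+0.000j
  i(V1)=0.2383-0.2946j  i(V2)=-0.009001-2.447j

1.942+0.000j V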